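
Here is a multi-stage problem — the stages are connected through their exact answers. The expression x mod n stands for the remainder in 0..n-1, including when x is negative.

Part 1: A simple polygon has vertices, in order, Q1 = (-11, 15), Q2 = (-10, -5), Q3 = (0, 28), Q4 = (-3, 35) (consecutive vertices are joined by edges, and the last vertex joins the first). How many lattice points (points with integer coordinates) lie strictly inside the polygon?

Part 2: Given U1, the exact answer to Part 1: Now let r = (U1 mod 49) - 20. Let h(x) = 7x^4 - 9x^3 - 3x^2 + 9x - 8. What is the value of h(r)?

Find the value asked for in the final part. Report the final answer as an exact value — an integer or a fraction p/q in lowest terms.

Part 1: cross terms: (-11*-5 - -10*15)=205, (-10*28 - 0*-5)=-280, (0*35 - -3*28)=84, (-3*15 - -11*35)=340; twice the area = |349| = 349; area = 349/2; boundary points = 1 + 1 + 1 + 4 = 7; strictly interior points = area - boundary/2 + 1 = 172; answer 172
Part 2: U1 = 172; r = 5; 7*(5)^4 - 9*(5)^3 - 3*(5)^2 + 9*(5)^1 - 8 = (4375) + (-1125) + (-75) + (45) + (-8) = 3212; answer 3212

3212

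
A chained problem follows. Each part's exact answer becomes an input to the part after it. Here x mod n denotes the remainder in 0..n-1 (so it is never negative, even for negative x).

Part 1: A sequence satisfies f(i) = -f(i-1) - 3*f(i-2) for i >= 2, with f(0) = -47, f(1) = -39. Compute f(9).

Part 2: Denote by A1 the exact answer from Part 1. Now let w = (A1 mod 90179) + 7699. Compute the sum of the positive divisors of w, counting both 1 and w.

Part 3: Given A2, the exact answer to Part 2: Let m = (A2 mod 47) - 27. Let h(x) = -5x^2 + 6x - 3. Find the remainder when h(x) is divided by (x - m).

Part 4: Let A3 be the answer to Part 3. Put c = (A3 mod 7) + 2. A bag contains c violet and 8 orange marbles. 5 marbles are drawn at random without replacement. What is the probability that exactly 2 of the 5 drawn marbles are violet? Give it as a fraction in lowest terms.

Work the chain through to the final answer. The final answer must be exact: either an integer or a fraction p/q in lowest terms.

560/1287

Part 1: f(2) = -1*(-39) - 3*(-47) = 180; iterating: f(2)=180, f(3)=-63, f(4)=-477, f(5)=666, f(6)=765, f(7)=-2763, f(8)=468, f(9)=7821; answer 7821
Part 2: A1 = 7821; w = 15520; 15520 = 2^5 * 5 * 97; sigma = (1 + 2 + 4 + 8 + 16 + 32) * (1 + 5) * (1 + 97) = 63 * 6 * 98 = 37044; answer 37044
Part 3: A2 = 37044; m = -19; remainder = value at the root: -5*(-19)^2 + 6*(-19)^1 - 3 = (-1805) + (-114) + (-3) = -1922; answer -1922
Part 4: A3 = -1922; c = 5; total draws C(13,5) = 1287; favorable C(5,2)*C(8,3) = 560; P = 560/1287; answer 560/1287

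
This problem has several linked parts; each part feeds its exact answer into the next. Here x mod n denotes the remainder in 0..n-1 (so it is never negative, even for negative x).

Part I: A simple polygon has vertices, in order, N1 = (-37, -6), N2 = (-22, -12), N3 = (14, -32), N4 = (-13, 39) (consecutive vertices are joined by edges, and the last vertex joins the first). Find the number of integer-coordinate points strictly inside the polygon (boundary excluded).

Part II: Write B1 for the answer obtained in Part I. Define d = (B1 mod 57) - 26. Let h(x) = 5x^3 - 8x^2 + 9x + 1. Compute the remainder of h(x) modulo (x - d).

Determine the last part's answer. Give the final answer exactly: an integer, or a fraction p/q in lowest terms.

Part I: cross terms: (-37*-12 - -22*-6)=312, (-22*-32 - 14*-12)=872, (14*39 - -13*-32)=130, (-13*-6 - -37*39)=1521; twice the area = |2835| = 2835; area = 2835/2; boundary points = 3 + 4 + 1 + 3 = 11; strictly interior points = area - boundary/2 + 1 = 1413; answer 1413
Part II: B1 = 1413; d = 19; remainder = value at the root: 5*(19)^3 - 8*(19)^2 + 9*(19)^1 + 1 = (34295) + (-2888) + (171) + (1) = 31579; answer 31579

31579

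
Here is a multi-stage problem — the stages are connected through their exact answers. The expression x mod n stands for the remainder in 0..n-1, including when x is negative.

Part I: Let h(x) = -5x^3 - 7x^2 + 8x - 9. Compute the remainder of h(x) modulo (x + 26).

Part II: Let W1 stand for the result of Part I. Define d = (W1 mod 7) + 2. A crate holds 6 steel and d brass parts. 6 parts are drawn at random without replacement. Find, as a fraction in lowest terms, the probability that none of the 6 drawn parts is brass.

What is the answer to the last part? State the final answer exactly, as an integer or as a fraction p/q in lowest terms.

Part I: remainder = value at the root: -5*(-26)^3 - 7*(-26)^2 + 8*(-26)^1 - 9 = (87880) + (-4732) + (-208) + (-9) = 82931; answer 82931
Part II: W1 = 82931; d = 4; total draws C(10,6) = 210; favorable C(6,6) = 1; P = 1/210; answer 1/210

1/210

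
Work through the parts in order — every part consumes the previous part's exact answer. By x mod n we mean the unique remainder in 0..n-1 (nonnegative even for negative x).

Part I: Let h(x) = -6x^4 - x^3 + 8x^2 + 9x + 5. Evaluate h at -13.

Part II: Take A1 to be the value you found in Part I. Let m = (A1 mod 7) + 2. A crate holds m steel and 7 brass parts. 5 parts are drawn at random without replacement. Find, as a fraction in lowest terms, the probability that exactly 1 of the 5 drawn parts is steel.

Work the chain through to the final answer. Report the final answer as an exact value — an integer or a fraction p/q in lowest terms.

5/12

Part I: -6*(-13)^4 - 1*(-13)^3 + 8*(-13)^2 + 9*(-13)^1 + 5 = (-171366) + (2197) + (1352) + (-117) + (5) = -167929; answer -167929
Part II: A1 = -167929; m = 3; total draws C(10,5) = 252; favorable C(3,1)*C(7,4) = 105; P = 5/12; answer 5/12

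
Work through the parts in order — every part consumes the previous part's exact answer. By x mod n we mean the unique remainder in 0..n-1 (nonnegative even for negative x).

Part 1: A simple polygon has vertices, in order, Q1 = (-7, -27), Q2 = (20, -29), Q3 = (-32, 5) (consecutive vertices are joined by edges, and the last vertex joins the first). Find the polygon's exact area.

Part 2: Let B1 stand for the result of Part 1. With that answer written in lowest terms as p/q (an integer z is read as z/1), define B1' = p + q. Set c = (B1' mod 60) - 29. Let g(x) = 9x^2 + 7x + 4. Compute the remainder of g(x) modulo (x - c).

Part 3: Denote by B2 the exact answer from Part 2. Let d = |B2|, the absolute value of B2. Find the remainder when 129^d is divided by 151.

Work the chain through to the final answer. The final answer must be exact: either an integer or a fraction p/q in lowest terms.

Part 1: cross terms: (-7*-29 - 20*-27)=743, (20*5 - -32*-29)=-828, (-32*-27 - -7*5)=899; twice the area = |814| = 814; area = 407; answer 407
Part 2: B1 = 407; threaded value p + q = 408; c = 19; remainder = value at the root: 9*(19)^2 + 7*(19)^1 + 4 = (3249) + (133) + (4) = 3386; answer 3386
Part 3: B2 = 3386; d = 3386; squarings mod 151: 129^1=129, 129^2=31, 129^4=55, 129^8=5, 129^16=25, 129^32=21, 129^64=139, 129^128=144, 129^256=49, 129^512=136, 129^1024=74, 129^2048=40; 129^3386 = 129^2 * 129^8 * 129^16 * 129^32 * 129^256 * 129^1024 * 129^2048 = 88 (mod 151); answer 88

88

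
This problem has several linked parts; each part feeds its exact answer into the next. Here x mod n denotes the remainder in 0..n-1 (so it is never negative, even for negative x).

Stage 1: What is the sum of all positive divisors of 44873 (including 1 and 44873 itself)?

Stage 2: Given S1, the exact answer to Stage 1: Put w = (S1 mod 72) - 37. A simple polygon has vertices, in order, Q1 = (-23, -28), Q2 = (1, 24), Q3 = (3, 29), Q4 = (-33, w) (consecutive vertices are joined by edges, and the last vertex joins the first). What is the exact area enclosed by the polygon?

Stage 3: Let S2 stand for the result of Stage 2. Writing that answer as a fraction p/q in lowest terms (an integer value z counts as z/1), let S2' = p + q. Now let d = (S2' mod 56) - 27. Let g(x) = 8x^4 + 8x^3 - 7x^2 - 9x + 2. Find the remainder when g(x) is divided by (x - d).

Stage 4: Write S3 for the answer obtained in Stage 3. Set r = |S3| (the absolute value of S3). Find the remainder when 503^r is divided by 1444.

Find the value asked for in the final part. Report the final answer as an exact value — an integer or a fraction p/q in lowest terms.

557

Stage 1: 44873 = 23 * 1951; sigma = (1 + 23) * (1 + 1951) = 24 * 1952 = 46848; answer 46848
Stage 2: S1 = 46848; w = 11; cross terms: (-23*24 - 1*-28)=-524, (1*29 - 3*24)=-43, (3*11 - -33*29)=990, (-33*-28 - -23*11)=1177; twice the area = |1600| = 1600; area = 800; answer 800
Stage 3: S2 = 800; threaded value p + q = 801; d = -10; remainder = value at the root: 8*(-10)^4 + 8*(-10)^3 - 7*(-10)^2 - 9*(-10)^1 + 2 = (80000) + (-8000) + (-700) + (90) + (2) = 71392; answer 71392
Stage 4: S3 = 71392; r = 71392; squarings mod 1444: 503^1=503, 503^2=309, 503^4=177, 503^8=1005, 503^16=669, 503^32=1365, 503^64=465, 503^128=1069, 503^256=557, 503^512=1233, 503^1024=1201, 503^2048=1289, 503^4096=921, 503^8192=613, 503^16384=329, 503^32768=1385, 503^65536=593; 503^71392 = 503^32 * 503^64 * 503^128 * 503^512 * 503^1024 * 503^4096 * 503^65536 = 557 (mod 1444); answer 557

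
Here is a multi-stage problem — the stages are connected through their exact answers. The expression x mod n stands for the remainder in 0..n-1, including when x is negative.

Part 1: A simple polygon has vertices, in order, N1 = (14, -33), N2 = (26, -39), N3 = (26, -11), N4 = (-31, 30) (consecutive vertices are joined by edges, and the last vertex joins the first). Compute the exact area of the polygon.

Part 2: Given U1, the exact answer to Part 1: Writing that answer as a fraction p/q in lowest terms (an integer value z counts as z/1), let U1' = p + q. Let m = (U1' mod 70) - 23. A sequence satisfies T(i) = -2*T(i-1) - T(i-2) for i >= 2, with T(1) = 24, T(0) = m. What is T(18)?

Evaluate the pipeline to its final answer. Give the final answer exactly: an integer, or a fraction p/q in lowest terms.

Part 1: cross terms: (14*-39 - 26*-33)=312, (26*-11 - 26*-39)=728, (26*30 - -31*-11)=439, (-31*-33 - 14*30)=603; twice the area = |2082| = 2082; area = 1041; answer 1041
Part 2: U1 = 1041; threaded value p + q = 1042; m = 39; T(2) = -2*(24) - 1*(39) = -87; iterating: T(2)=-87, T(3)=150, T(4)=-213, T(5)=276, T(6)=-339, T(7)=402, T(8)=-465, T(9)=528, T(10)=-591, T(11)=654, T(12)=-717, T(13)=780, T(14)=-843, T(15)=906, T(16)=-969, T(17)=1032, T(18)=-1095; answer -1095

-1095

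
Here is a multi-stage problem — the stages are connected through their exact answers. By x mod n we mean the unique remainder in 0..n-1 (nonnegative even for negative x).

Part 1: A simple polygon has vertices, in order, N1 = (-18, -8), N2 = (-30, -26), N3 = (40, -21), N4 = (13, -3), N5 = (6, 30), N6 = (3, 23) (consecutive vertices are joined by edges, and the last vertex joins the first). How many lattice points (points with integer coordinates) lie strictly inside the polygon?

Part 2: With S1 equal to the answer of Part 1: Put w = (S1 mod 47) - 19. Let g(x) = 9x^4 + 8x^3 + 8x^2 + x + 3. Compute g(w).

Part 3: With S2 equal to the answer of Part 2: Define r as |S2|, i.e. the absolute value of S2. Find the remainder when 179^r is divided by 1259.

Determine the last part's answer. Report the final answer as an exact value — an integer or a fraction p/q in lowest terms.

Part 1: cross terms: (-18*-26 - -30*-8)=228, (-30*-21 - 40*-26)=1670, (40*-3 - 13*-21)=153, (13*30 - 6*-3)=408, (6*23 - 3*30)=48, (3*-8 - -18*23)=390; twice the area = |2897| = 2897; area = 2897/2; boundary points = 6 + 5 + 9 + 1 + 1 + 1 = 23; strictly interior points = area - boundary/2 + 1 = 1438; answer 1438
Part 2: S1 = 1438; w = 9; 9*(9)^4 + 8*(9)^3 + 8*(9)^2 + 1*(9)^1 + 3 = (59049) + (5832) + (648) + (9) + (3) = 65541; answer 65541
Part 3: S2 = 65541; r = 65541; squarings mod 1259: 179^1=179, 179^2=566, 179^4=570, 179^8=78, 179^16=1048, 179^32=456, 179^64=201, 179^128=113, 179^256=179, 179^512=566, 179^1024=570, 179^2048=78, 179^4096=1048, 179^8192=456, 179^16384=201, 179^32768=113, 179^65536=179; 179^65541 = 179^1 * 179^4 * 179^65536 = 316 (mod 1259); answer 316

316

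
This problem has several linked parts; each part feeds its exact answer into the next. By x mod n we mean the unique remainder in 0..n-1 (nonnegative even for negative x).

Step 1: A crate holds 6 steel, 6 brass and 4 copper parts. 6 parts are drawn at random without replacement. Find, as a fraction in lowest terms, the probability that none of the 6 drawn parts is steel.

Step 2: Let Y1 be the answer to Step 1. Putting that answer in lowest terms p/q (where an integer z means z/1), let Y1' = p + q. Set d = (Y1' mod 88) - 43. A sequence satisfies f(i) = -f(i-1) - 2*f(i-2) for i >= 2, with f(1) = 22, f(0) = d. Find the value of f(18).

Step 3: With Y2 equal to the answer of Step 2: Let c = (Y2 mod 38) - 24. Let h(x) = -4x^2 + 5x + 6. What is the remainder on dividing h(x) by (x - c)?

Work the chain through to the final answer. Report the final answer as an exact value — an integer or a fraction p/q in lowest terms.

Step 1: total draws C(16,6) = 8008; favorable C(10,6) = 210; P = 15/572; answer 15/572
Step 2: Y1 = 15/572; threaded value p + q = 587; d = 16; f(2) = -1*(22) - 2*(16) = -54; iterating: f(2)=-54, f(3)=10, f(4)=98, f(5)=-118, f(6)=-78, f(7)=314, f(8)=-158, f(9)=-470, f(10)=786, f(11)=154, f(12)=-1726, f(13)=1418, f(14)=2034, f(15)=-4870, f(16)=802, f(17)=8938, f(18)=-10542; answer -10542
Step 3: Y2 = -10542; c = -2; remainder = value at the root: -4*(-2)^2 + 5*(-2)^1 + 6 = (-16) + (-10) + (6) = -20; answer -20

-20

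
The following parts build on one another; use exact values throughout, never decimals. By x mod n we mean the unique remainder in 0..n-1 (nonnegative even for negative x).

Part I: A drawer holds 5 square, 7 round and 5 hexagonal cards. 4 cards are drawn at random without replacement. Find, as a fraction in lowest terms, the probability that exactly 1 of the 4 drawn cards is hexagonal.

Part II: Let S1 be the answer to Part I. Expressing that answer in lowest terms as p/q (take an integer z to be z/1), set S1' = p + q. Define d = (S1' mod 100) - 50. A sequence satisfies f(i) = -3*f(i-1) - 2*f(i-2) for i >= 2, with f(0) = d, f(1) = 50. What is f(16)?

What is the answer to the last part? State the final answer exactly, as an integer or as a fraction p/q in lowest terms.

-4849566

Part I: total draws C(17,4) = 2380; favorable C(5,1)*C(12,3) = 1100; P = 55/119; answer 55/119
Part II: S1 = 55/119; threaded value p + q = 174; d = 24; f(2) = -3*(50) - 2*(24) = -198; iterating: f(2)=-198, f(3)=494, f(4)=-1086, f(5)=2270, f(6)=-4638, f(7)=9374, f(8)=-18846, f(9)=37790, f(10)=-75678, f(11)=151454, f(12)=-303006, f(13)=606110, f(14)=-1212318, f(15)=2424734, f(16)=-4849566; answer -4849566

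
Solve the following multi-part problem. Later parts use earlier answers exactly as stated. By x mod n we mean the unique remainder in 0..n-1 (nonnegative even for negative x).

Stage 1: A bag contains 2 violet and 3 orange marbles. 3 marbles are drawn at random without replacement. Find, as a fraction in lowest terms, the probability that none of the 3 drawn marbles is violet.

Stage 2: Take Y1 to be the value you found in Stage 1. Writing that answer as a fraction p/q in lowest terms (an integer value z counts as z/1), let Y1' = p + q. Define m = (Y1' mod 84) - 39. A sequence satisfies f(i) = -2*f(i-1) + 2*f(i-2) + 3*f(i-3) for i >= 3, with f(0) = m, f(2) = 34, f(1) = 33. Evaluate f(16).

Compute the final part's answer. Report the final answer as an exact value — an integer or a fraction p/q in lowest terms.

8051427

Stage 1: total draws C(5,3) = 10; favorable C(3,3) = 1; P = 1/10; answer 1/10
Stage 2: Y1 = 1/10; threaded value p + q = 11; m = -28; f(3) = -2*(34) + 2*(33) + 3*(-28) = -86; iterating: f(3)=-86, f(4)=339, f(5)=-748, f(6)=1916, f(7)=-4311, f(8)=10210, f(9)=-23294, f(10)=54075, f(11)=-124108, f(12)=286484, f(13)=-658959, f(14)=1518562, f(15)=-3495590, f(16)=8051427; answer 8051427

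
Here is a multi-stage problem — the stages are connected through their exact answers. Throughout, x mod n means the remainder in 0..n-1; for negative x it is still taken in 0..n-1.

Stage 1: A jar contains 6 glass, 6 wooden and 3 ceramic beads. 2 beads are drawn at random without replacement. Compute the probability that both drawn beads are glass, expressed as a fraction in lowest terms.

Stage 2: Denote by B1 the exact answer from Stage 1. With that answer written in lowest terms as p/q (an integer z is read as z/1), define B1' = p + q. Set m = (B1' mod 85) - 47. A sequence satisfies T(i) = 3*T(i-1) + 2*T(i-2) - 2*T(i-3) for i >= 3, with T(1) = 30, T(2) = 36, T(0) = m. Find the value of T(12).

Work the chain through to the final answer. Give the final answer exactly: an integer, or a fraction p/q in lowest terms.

14322162

Stage 1: total draws C(15,2) = 105; favorable C(6,2) = 15; P = 1/7; answer 1/7
Stage 2: B1 = 1/7; threaded value p + q = 8; m = -39; T(3) = 3*(36) + 2*(30) - 2*(-39) = 246; iterating: T(3)=246, T(4)=750, T(5)=2670, T(6)=9018, T(7)=30894, T(8)=105378, T(9)=359886, T(10)=1228626, T(11)=4194894, T(12)=14322162; answer 14322162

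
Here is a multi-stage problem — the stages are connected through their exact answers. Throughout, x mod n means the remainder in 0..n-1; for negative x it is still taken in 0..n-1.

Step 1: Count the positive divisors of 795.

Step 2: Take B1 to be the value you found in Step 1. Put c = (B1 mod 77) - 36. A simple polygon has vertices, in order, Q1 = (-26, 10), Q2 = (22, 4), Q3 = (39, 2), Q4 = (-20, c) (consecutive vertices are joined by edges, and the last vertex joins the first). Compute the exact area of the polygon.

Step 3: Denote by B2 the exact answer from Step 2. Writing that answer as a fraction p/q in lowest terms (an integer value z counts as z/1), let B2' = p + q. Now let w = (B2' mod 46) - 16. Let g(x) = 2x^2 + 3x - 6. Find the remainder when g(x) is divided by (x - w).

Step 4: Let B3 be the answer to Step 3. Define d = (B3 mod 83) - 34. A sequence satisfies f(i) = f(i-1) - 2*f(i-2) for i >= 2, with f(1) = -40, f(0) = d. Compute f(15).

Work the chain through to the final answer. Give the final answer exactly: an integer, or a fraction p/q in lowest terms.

Step 1: 795 = 3 * 5 * 53; number of divisors = (1+1) * (1+1) * (1+1) = 8; answer 8
Step 2: B1 = 8; c = -28; cross terms: (-26*4 - 22*10)=-324, (22*2 - 39*4)=-112, (39*-28 - -20*2)=-1052, (-20*10 - -26*-28)=-928; twice the area = |-2416| = 2416; area = 1208; answer 1208
Step 3: B2 = 1208; threaded value p + q = 1209; w = -3; remainder = value at the root: 2*(-3)^2 + 3*(-3)^1 - 6 = (18) + (-9) + (-6) = 3; answer 3
Step 4: B3 = 3; d = -31; f(2) = 1*(-40) - 2*(-31) = 22; iterating: f(2)=22, f(3)=102, f(4)=58, f(5)=-146, f(6)=-262, f(7)=30, f(8)=554, f(9)=494, f(10)=-614, f(11)=-1602, f(12)=-374, f(13)=2830, f(14)=3578, f(15)=-2082; answer -2082

-2082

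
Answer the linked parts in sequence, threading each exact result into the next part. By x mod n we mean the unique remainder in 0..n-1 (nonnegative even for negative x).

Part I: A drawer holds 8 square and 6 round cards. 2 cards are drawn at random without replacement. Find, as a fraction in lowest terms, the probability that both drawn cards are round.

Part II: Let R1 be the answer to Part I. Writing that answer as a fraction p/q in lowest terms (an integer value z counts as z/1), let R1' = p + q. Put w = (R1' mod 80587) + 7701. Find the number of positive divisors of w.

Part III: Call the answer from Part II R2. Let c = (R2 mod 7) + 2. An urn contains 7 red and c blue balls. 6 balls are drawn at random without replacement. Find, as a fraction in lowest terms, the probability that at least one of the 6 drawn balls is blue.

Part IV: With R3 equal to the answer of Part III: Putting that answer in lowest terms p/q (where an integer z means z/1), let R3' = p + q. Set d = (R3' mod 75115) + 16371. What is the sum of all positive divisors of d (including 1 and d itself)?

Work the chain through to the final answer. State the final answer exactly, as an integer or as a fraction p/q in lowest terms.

Part I: total draws C(14,2) = 91; favorable C(6,2) = 15; P = 15/91; answer 15/91
Part II: R1 = 15/91; threaded value p + q = 106; w = 7807; 7807 = 37 * 211; number of divisors = (1+1) * (1+1) = 4; answer 4
Part III: R2 = 4; c = 6; total draws C(13,6) = 1716; complement C(7,6) = 7; favorable 1716 - 7 = 1709; P = 1709/1716; answer 1709/1716
Part IV: R3 = 1709/1716; threaded value p + q = 3425; d = 19796; 19796 = 2^2 * 7^2 * 101; sigma = (1 + 2 + 4) * (1 + 7 + 49) * (1 + 101) = 7 * 57 * 102 = 40698; answer 40698

40698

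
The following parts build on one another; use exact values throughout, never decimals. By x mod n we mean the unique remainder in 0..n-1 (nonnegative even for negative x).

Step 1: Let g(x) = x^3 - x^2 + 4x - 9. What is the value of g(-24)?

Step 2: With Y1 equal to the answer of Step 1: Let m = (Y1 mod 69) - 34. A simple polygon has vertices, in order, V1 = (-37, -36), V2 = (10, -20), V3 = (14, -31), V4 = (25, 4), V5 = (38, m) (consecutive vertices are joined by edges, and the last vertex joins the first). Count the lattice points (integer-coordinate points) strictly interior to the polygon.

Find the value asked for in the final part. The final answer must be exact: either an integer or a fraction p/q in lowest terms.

809

Step 1: 1*(-24)^3 - 1*(-24)^2 + 4*(-24)^1 - 9 = (-13824) + (-576) + (-96) + (-9) = -14505; answer -14505
Step 2: Y1 = -14505; m = 20; cross terms: (-37*-20 - 10*-36)=1100, (10*-31 - 14*-20)=-30, (14*4 - 25*-31)=831, (25*20 - 38*4)=348, (38*-36 - -37*20)=-628; twice the area = |1621| = 1621; area = 1621/2; boundary points = 1 + 1 + 1 + 1 + 1 = 5; strictly interior points = area - boundary/2 + 1 = 809; answer 809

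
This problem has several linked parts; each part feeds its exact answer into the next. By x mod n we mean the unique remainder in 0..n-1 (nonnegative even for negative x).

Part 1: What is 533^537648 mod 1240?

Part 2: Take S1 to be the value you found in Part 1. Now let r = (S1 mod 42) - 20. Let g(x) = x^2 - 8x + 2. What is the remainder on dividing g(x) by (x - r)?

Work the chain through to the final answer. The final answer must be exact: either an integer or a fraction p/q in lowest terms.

515

Part 1: squarings mod 1240: 533^1=533, 533^2=129, 533^4=521, 533^8=1121, 533^16=521, 533^32=1121, 533^64=521, 533^128=1121, 533^256=521, 533^512=1121, 533^1024=521, 533^2048=1121, 533^4096=521, 533^8192=1121, 533^16384=521, 533^32768=1121, 533^65536=521, 533^131072=1121, 533^262144=521, 533^524288=1121; 533^537648 = 533^16 * 533^32 * 533^1024 * 533^4096 * 533^8192 * 533^524288 = 1 (mod 1240); answer 1
Part 2: S1 = 1; r = -19; remainder = value at the root: 1*(-19)^2 - 8*(-19)^1 + 2 = (361) + (152) + (2) = 515; answer 515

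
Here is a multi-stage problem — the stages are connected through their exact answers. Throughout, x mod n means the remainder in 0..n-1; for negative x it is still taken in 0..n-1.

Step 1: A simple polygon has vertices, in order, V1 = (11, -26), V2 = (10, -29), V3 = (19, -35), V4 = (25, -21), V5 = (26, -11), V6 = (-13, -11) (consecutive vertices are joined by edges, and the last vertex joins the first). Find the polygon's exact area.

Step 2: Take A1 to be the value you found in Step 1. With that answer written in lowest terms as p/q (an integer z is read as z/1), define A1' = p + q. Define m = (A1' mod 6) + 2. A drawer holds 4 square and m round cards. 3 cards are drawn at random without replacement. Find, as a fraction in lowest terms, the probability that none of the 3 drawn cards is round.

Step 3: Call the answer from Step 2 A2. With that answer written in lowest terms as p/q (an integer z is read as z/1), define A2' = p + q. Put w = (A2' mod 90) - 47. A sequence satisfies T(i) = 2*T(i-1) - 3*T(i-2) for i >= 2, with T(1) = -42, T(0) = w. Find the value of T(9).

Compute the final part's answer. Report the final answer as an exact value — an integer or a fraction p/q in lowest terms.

1134

Step 1: cross terms: (11*-29 - 10*-26)=-59, (10*-35 - 19*-29)=201, (19*-21 - 25*-35)=476, (25*-11 - 26*-21)=271, (26*-11 - -13*-11)=-429, (-13*-26 - 11*-11)=459; twice the area = |919| = 919; area = 919/2; answer 919/2
Step 2: A1 = 919/2; threaded value p + q = 921; m = 5; total draws C(9,3) = 84; favorable C(4,3) = 4; P = 1/21; answer 1/21
Step 3: A2 = 1/21; threaded value p + q = 22; w = -25; T(2) = 2*(-42) - 3*(-25) = -9; iterating: T(2)=-9, T(3)=108, T(4)=243, T(5)=162, T(6)=-405, T(7)=-1296, T(8)=-1377, T(9)=1134; answer 1134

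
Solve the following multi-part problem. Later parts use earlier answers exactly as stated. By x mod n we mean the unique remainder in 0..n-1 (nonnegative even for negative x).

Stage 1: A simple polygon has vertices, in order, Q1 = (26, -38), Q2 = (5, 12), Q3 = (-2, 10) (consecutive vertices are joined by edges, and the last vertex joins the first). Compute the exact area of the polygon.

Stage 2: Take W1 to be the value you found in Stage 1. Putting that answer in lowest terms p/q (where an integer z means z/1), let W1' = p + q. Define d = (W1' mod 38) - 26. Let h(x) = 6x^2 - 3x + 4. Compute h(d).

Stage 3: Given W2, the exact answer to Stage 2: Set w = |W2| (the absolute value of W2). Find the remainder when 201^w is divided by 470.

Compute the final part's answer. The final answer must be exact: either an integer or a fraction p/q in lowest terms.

Stage 1: cross terms: (26*12 - 5*-38)=502, (5*10 - -2*12)=74, (-2*-38 - 26*10)=-184; twice the area = |392| = 392; area = 196; answer 196
Stage 2: W1 = 196; threaded value p + q = 197; d = -19; 6*(-19)^2 - 3*(-19)^1 + 4 = (2166) + (57) + (4) = 2227; answer 2227
Stage 3: W2 = 2227; w = 2227; squarings mod 470: 201^1=201, 201^2=451, 201^4=361, 201^8=131, 201^16=241, 201^32=271, 201^64=121, 201^128=71, 201^256=341, 201^512=191, 201^1024=291, 201^2048=81; 201^2227 = 201^1 * 201^2 * 201^16 * 201^32 * 201^128 * 201^2048 = 351 (mod 470); answer 351

351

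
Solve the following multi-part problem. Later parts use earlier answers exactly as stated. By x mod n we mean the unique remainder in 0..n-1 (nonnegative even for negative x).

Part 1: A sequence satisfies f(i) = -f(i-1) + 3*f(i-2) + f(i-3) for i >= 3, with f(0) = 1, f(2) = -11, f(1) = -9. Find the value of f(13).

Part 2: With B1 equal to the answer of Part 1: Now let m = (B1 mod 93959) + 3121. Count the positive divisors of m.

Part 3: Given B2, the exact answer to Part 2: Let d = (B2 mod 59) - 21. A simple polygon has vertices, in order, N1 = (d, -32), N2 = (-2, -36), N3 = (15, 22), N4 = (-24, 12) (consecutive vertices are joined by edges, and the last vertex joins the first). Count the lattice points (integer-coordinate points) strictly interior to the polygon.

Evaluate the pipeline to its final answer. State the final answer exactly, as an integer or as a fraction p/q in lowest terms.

1169

Part 1: f(3) = -1*(-11) + 3*(-9) + 1*(1) = -15; iterating: f(3)=-15, f(4)=-27, f(5)=-29, f(6)=-67, f(7)=-47, f(8)=-183, f(9)=-25, f(10)=-571, f(11)=313, f(12)=-2051, f(13)=2419; answer 2419
Part 2: B1 = 2419; m = 5540; 5540 = 2^2 * 5 * 277; number of divisors = (2+1) * (1+1) * (1+1) = 12; answer 12
Part 3: B2 = 12; d = -9; cross terms: (-9*-36 - -2*-32)=260, (-2*22 - 15*-36)=496, (15*12 - -24*22)=708, (-24*-32 - -9*12)=876; twice the area = |2340| = 2340; area = 1170; boundary points = 1 + 1 + 1 + 1 = 4; strictly interior points = area - boundary/2 + 1 = 1169; answer 1169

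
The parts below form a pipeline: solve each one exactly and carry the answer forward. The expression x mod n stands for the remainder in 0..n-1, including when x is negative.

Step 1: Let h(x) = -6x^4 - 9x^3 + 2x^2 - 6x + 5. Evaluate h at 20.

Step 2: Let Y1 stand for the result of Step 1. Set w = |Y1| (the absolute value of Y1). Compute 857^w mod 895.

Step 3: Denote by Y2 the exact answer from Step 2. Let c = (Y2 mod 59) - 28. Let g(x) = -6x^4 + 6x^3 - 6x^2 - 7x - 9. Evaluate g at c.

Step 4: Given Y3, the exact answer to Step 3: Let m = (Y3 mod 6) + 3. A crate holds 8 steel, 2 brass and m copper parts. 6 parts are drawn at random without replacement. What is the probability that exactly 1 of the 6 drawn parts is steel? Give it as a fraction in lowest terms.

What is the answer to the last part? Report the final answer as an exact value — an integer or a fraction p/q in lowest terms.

24/715

Step 1: -6*(20)^4 - 9*(20)^3 + 2*(20)^2 - 6*(20)^1 + 5 = (-960000) + (-72000) + (800) + (-120) + (5) = -1031315; answer -1031315
Step 2: Y1 = -1031315; w = 1031315; squarings mod 895: 857^1=857, 857^2=549, 857^4=681, 857^8=151, 857^16=426, 857^32=686, 857^64=721, 857^128=741, 857^256=446, 857^512=226, 857^1024=61, 857^2048=141, 857^4096=191, 857^8192=681, 857^16384=151, 857^32768=426, 857^65536=686, 857^131072=721, 857^262144=741, 857^524288=446; 857^1031315 = 857^1 * 857^2 * 857^16 * 857^128 * 857^1024 * 857^2048 * 857^4096 * 857^8192 * 857^32768 * 857^65536 * 857^131072 * 857^262144 * 857^524288 = 218 (mod 895); answer 218
Step 3: Y2 = 218; c = 13; -6*(13)^4 + 6*(13)^3 - 6*(13)^2 - 7*(13)^1 - 9 = (-171366) + (13182) + (-1014) + (-91) + (-9) = -159298; answer -159298
Step 4: Y3 = -159298; m = 5; total draws C(15,6) = 5005; favorable C(8,1)*C(7,5) = 168; P = 24/715; answer 24/715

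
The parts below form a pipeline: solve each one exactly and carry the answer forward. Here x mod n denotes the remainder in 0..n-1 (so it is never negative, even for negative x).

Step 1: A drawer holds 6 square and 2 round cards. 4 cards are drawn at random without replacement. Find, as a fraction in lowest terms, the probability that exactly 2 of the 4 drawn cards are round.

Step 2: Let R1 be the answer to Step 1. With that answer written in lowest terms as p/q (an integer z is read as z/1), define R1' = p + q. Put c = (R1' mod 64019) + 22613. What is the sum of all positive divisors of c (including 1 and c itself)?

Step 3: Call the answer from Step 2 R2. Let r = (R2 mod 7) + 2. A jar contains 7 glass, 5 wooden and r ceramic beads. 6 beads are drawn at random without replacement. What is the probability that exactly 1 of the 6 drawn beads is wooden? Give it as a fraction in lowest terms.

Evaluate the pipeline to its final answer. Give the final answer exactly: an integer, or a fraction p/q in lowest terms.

Step 1: total draws C(8,4) = 70; favorable C(2,2)*C(6,2) = 15; P = 3/14; answer 3/14
Step 2: R1 = 3/14; threaded value p + q = 17; c = 22630; 22630 = 2 * 5 * 31 * 73; sigma = (1 + 2) * (1 + 5) * (1 + 31) * (1 + 73) = 3 * 6 * 32 * 74 = 42624; answer 42624
Step 3: R2 = 42624; r = 3; total draws C(15,6) = 5005; favorable C(5,1)*C(10,5) = 1260; P = 36/143; answer 36/143

36/143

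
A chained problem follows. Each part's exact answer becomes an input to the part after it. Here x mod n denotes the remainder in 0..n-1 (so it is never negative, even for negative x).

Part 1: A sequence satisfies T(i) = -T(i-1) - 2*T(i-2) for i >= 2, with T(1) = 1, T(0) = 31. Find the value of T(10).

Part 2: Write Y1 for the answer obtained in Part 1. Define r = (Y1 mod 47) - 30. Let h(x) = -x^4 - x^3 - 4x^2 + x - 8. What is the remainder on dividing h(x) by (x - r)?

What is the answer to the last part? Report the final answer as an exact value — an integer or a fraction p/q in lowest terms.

-13

Part 1: T(2) = -1*(1) - 2*(31) = -63; iterating: T(2)=-63, T(3)=61, T(4)=65, T(5)=-187, T(6)=57, T(7)=317, T(8)=-431, T(9)=-203, T(10)=1065; answer 1065
Part 2: Y1 = 1065; r = 1; remainder = value at the root: -1*(1)^4 - 1*(1)^3 - 4*(1)^2 + 1*(1)^1 - 8 = (-1) + (-1) + (-4) + (1) + (-8) = -13; answer -13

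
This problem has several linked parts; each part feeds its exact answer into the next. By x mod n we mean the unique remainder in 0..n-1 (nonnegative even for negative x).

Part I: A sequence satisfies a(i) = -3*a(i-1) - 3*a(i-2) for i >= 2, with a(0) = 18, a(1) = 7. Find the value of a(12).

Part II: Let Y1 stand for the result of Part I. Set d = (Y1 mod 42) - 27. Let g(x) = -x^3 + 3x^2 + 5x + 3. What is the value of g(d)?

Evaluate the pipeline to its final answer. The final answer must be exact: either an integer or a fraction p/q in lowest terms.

Part I: a(2) = -3*(7) - 3*(18) = -75; iterating: a(2)=-75, a(3)=204, a(4)=-387, a(5)=549, a(6)=-486, a(7)=-189, a(8)=2025, a(9)=-5508, a(10)=10449, a(11)=-14823, a(12)=13122; answer 13122
Part II: Y1 = 13122; d = -9; -1*(-9)^3 + 3*(-9)^2 + 5*(-9)^1 + 3 = (729) + (243) + (-45) + (3) = 930; answer 930

930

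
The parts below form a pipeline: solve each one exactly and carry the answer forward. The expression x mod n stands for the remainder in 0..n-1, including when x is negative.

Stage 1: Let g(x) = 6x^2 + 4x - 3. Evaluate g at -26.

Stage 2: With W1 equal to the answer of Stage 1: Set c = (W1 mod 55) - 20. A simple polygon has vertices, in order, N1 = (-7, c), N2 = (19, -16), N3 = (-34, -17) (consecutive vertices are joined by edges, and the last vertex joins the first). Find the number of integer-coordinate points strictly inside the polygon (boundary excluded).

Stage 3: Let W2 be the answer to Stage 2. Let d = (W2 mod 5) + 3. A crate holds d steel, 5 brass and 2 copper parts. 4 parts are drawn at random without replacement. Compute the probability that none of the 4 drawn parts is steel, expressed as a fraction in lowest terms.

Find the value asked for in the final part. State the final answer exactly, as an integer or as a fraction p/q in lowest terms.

Stage 1: 6*(-26)^2 + 4*(-26)^1 - 3 = (4056) + (-104) + (-3) = 3949; answer 3949
Stage 2: W1 = 3949; c = 24; cross terms: (-7*-16 - 19*24)=-344, (19*-17 - -34*-16)=-867, (-34*24 - -7*-17)=-935; twice the area = |-2146| = 2146; area = 1073; boundary points = 2 + 1 + 1 = 4; strictly interior points = area - boundary/2 + 1 = 1072; answer 1072
Stage 3: W2 = 1072; d = 5; total draws C(12,4) = 495; favorable C(7,4) = 35; P = 7/99; answer 7/99

7/99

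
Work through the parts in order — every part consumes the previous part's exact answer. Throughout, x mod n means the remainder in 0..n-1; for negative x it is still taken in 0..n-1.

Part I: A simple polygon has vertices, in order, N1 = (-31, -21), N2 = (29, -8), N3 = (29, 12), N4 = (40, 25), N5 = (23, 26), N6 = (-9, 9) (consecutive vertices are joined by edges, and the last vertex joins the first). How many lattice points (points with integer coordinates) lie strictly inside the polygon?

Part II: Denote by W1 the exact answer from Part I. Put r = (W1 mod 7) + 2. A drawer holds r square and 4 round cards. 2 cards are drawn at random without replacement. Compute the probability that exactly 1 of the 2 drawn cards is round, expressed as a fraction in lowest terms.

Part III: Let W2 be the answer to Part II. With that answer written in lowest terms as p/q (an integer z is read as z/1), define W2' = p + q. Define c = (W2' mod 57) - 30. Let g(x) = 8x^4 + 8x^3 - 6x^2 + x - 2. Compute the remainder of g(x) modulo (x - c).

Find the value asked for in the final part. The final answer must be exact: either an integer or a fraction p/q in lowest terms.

Part I: cross terms: (-31*-8 - 29*-21)=857, (29*12 - 29*-8)=580, (29*25 - 40*12)=245, (40*26 - 23*25)=465, (23*9 - -9*26)=441, (-9*-21 - -31*9)=468; twice the area = |3056| = 3056; area = 1528; boundary points = 1 + 20 + 1 + 1 + 1 + 2 = 26; strictly interior points = area - boundary/2 + 1 = 1516; answer 1516
Part II: W1 = 1516; r = 6; total draws C(10,2) = 45; favorable C(4,1)*C(6,1) = 24; P = 8/15; answer 8/15
Part III: W2 = 8/15; threaded value p + q = 23; c = -7; remainder = value at the root: 8*(-7)^4 + 8*(-7)^3 - 6*(-7)^2 + 1*(-7)^1 - 2 = (19208) + (-2744) + (-294) + (-7) + (-2) = 16161; answer 16161

16161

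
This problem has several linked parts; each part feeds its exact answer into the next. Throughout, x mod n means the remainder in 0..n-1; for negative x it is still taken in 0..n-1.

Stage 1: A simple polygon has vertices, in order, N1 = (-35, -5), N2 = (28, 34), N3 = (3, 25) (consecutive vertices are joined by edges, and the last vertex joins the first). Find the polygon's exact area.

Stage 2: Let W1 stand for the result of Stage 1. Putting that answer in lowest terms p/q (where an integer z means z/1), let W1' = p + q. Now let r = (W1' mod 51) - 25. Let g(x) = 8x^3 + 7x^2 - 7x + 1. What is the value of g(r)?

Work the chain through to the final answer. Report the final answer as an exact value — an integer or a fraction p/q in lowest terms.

Stage 1: cross terms: (-35*34 - 28*-5)=-1050, (28*25 - 3*34)=598, (3*-5 - -35*25)=860; twice the area = |408| = 408; area = 204; answer 204
Stage 2: W1 = 204; threaded value p + q = 205; r = -24; 8*(-24)^3 + 7*(-24)^2 - 7*(-24)^1 + 1 = (-110592) + (4032) + (168) + (1) = -106391; answer -106391

-106391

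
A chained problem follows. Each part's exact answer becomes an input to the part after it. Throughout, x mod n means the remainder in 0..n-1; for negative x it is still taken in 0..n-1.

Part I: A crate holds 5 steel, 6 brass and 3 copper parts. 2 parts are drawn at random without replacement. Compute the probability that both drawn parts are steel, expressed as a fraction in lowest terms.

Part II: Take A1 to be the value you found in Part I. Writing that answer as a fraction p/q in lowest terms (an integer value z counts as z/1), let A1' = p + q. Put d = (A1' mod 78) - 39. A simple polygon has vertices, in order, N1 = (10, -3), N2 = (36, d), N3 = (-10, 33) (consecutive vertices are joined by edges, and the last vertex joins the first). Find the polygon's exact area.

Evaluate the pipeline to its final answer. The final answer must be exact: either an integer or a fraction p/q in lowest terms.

338

Part I: total draws C(14,2) = 91; favorable C(5,2) = 10; P = 10/91; answer 10/91
Part II: A1 = 10/91; threaded value p + q = 101; d = -16; cross terms: (10*-16 - 36*-3)=-52, (36*33 - -10*-16)=1028, (-10*-3 - 10*33)=-300; twice the area = |676| = 676; area = 338; answer 338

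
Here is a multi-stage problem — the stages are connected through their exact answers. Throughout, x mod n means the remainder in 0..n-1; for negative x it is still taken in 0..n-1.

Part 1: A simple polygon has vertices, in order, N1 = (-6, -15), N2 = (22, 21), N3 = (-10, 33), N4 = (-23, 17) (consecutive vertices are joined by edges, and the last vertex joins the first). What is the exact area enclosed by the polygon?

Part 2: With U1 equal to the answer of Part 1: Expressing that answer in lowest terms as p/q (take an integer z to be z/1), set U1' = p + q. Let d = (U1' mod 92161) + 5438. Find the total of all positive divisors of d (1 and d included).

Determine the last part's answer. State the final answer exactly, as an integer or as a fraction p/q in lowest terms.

Part 1: cross terms: (-6*21 - 22*-15)=204, (22*33 - -10*21)=936, (-10*17 - -23*33)=589, (-23*-15 - -6*17)=447; twice the area = |2176| = 2176; area = 1088; answer 1088
Part 2: U1 = 1088; threaded value p + q = 1089; d = 6527; 6527 = 61 * 107; sigma = (1 + 61) * (1 + 107) = 62 * 108 = 6696; answer 6696

6696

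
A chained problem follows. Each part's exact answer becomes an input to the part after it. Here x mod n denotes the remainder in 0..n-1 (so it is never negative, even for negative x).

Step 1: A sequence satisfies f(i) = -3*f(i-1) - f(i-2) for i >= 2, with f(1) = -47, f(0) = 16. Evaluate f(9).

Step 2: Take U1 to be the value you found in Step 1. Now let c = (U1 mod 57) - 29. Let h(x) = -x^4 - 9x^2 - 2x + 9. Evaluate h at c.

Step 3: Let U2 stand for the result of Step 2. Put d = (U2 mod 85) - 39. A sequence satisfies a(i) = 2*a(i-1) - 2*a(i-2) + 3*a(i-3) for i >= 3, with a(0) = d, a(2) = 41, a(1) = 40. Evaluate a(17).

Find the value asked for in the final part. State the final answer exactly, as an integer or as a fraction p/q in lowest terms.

Step 1: f(2) = -3*(-47) - 1*(16) = 125; iterating: f(2)=125, f(3)=-328, f(4)=859, f(5)=-2249, f(6)=5888, f(7)=-15415, f(8)=40357, f(9)=-105656; answer -105656
Step 2: U1 = -105656; c = -7; -1*(-7)^4 - 9*(-7)^2 - 2*(-7)^1 + 9 = (-2401) + (-441) + (14) + (9) = -2819; answer -2819
Step 3: U2 = -2819; d = 32; a(3) = 2*(41) - 2*(40) + 3*(32) = 98; iterating: a(3)=98, a(4)=234, a(5)=395, a(6)=616, a(7)=1144, a(8)=2241, a(9)=4042, a(10)=7034, a(11)=12707, a(12)=23472, a(13)=42632, a(14)=76441, a(15)=138034, a(16)=251082, a(17)=455419; answer 455419

455419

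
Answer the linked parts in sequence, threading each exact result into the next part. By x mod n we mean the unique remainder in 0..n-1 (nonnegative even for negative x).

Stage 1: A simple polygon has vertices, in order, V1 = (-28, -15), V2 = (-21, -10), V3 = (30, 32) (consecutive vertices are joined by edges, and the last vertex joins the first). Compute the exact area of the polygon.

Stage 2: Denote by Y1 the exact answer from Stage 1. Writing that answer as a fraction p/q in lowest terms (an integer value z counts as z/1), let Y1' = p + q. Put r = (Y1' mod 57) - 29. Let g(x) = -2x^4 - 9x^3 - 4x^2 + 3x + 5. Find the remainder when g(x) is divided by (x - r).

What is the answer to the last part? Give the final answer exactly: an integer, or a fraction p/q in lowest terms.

Stage 1: cross terms: (-28*-10 - -21*-15)=-35, (-21*32 - 30*-10)=-372, (30*-15 - -28*32)=446; twice the area = |39| = 39; area = 39/2; answer 39/2
Stage 2: Y1 = 39/2; threaded value p + q = 41; r = 12; remainder = value at the root: -2*(12)^4 - 9*(12)^3 - 4*(12)^2 + 3*(12)^1 + 5 = (-41472) + (-15552) + (-576) + (36) + (5) = -57559; answer -57559

-57559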